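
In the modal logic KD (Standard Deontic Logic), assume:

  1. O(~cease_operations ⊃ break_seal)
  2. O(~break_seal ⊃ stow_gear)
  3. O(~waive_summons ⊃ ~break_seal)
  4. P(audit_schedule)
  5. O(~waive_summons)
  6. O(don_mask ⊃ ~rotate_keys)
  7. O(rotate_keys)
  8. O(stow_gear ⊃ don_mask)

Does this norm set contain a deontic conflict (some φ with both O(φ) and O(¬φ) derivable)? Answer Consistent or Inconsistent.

Premise 7 gives O(rotate_keys).
Premise 6 is O(don_mask ⊃ ~rotate_keys); contrapositively O(rotate_keys ⊃ ~don_mask). Since O(rotate_keys) holds, K gives O(~don_mask).
Premise 8 is O(stow_gear ⊃ don_mask); contrapositively O(~don_mask ⊃ ~stow_gear). Since O(~don_mask) holds, K gives O(~stow_gear).
The contrapositive of premise 2 (O(~break_seal ⊃ stow_gear)) is O(~stow_gear ⊃ break_seal), and O(~stow_gear) is already established, so O(break_seal).
Premise 3 is O(~waive_summons ⊃ ~break_seal); contrapositively O(break_seal ⊃ waive_summons). Since O(break_seal) holds, K gives O(waive_summons).
However, premise 5 gives O(~waive_summons).
We now have both O(waive_summons) and O(~waive_summons) — waive_summons is simultaneously obligatory and forbidden, violating the D-axiom.

Inconsistent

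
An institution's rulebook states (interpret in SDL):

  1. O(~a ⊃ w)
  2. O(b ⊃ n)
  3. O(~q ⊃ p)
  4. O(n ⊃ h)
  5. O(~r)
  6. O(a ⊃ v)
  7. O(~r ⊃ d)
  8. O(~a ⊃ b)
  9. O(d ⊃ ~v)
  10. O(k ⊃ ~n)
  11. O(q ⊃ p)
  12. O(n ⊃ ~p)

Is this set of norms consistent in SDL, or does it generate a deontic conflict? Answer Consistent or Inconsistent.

By case analysis on q: premise 11 gives O(q ⊃ p) and premise 3 gives O(~q ⊃ p), so O(p) either way.
Premise 12, O(n ⊃ ~p), contraposes to O(p ⊃ ~n); with O(p) we get O(~n).
The contrapositive of premise 2 (O(b ⊃ n)) is O(~n ⊃ ~b), and O(~n) is already established, so O(~b).
Premise 8, O(~a ⊃ b), contraposes to O(~b ⊃ a); with O(~b) we get O(a).
Applying K to premise 6 (O(a ⊃ v)) and O(a) yields O(v).
The contrapositive of premise 9 (O(d ⊃ ~v)) is O(v ⊃ ~d), and O(v) is already established, so O(~d).
Premise 7 is O(~r ⊃ d); contrapositively O(~d ⊃ r). Since O(~d) holds, K gives O(r).
However, premise 5 gives O(~r).
We now have both O(r) and O(~r) — r is simultaneously obligatory and forbidden, violating the D-axiom.

Inconsistent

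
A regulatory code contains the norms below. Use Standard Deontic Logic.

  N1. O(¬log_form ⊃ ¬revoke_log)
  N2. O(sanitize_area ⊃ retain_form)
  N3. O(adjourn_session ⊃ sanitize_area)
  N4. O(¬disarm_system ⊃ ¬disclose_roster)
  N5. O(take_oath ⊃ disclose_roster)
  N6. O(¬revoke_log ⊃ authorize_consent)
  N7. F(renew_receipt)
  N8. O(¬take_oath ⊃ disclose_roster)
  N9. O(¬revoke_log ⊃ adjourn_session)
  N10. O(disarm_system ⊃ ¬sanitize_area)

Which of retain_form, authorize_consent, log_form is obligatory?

log_form

Premises 5 and 8 cover both cases: O(take_oath ⊃ disclose_roster) and O(¬take_oath ⊃ disclose_roster). Since take_oath ∨ ¬take_oath is a tautology, O(disclose_roster) follows.
Premise 4, O(¬disarm_system ⊃ ¬disclose_roster), contraposes to O(disclose_roster ⊃ disarm_system); with O(disclose_roster) we get O(disarm_system).
Premise 10 is O(disarm_system ⊃ ¬sanitize_area); since O(disarm_system), deontic closure gives O(¬sanitize_area).
Premise 3, O(adjourn_session ⊃ sanitize_area), contraposes to O(¬sanitize_area ⊃ ¬adjourn_session); with O(¬sanitize_area) we get O(¬adjourn_session).
Premise 9, O(¬revoke_log ⊃ adjourn_session), contraposes to O(¬adjourn_session ⊃ revoke_log); with O(¬adjourn_session) we get O(revoke_log).
Premise 1, O(¬log_form ⊃ ¬revoke_log), contraposes to O(revoke_log ⊃ log_form); with O(revoke_log) we get O(log_form).
So O(log_form) holds — log_form is obligatory. None of the other listed options is made obligatory by any chain of premises.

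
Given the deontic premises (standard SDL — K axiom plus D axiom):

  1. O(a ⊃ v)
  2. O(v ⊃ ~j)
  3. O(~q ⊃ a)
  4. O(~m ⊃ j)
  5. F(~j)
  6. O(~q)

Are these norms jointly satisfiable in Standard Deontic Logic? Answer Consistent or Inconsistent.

Inconsistent

F(~j) at premise 5 means O(j).
The contrapositive of premise 2 (O(v ⊃ ~j)) is O(j ⊃ ~v), and O(j) is already established, so O(~v).
The contrapositive of premise 1 (O(a ⊃ v)) is O(~v ⊃ ~a), and O(~v) is already established, so O(~a).
Premise 3, O(~q ⊃ a), contraposes to O(~a ⊃ q); with O(~a) we get O(q).
But premise 6 directly asserts O(~q).
We now have both O(q) and O(~q) — q is simultaneously obligatory and forbidden, violating the D-axiom.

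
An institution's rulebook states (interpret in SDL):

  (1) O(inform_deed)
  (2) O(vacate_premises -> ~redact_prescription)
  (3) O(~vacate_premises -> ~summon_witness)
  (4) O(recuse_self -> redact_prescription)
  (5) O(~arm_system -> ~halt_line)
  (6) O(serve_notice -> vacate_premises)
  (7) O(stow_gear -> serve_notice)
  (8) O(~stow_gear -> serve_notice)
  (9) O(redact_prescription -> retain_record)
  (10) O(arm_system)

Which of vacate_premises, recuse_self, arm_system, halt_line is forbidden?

recuse_self

Premises 8 and 7 are O(~stow_gear -> serve_notice) and O(stow_gear -> serve_notice); every ideal world satisfies ~stow_gear or stow_gear, so in either case serve_notice holds — hence O(serve_notice).
Premise 6 is O(serve_notice -> vacate_premises); since O(serve_notice), deontic closure gives O(vacate_premises).
Applying K to premise 2 (O(vacate_premises -> ~redact_prescription)) and O(vacate_premises) yields O(~redact_prescription).
Premise 4, O(recuse_self -> redact_prescription), contraposes to O(~redact_prescription -> ~recuse_self); with O(~redact_prescription) we get O(~recuse_self).
So O(~recuse_self) holds, i.e. recuse_self is forbidden. None of the other listed options is forbidden under the premises.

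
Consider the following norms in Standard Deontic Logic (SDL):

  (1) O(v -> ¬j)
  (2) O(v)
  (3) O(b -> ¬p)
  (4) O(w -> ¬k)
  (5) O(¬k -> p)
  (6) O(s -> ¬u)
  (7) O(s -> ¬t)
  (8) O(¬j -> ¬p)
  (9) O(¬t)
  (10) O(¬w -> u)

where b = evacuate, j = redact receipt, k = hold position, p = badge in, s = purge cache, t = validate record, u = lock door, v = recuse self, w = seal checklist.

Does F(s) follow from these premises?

Yes

Premise 2 gives O(v).
Applying K to premise 1 (O(v -> ¬j)) and O(v) yields O(¬j).
Premise 8 is O(¬j -> ¬p); since O(¬j), deontic closure gives O(¬p).
Premise 5, O(¬k -> p), contraposes to O(¬p -> k); with O(¬p) we get O(k).
Premise 4 is O(w -> ¬k); contrapositively O(k -> ¬w). Since O(k) holds, K gives O(¬w).
With premise 10, O(¬w -> u), the K-axiom yields O(u).
Premise 6 is O(s -> ¬u); contrapositively O(u -> ¬s). Since O(u) holds, K gives O(¬s).
Premises 3, 7, 9 do not contribute to this derivation.
So O(¬s) holds, i.e. F(s). The claim follows.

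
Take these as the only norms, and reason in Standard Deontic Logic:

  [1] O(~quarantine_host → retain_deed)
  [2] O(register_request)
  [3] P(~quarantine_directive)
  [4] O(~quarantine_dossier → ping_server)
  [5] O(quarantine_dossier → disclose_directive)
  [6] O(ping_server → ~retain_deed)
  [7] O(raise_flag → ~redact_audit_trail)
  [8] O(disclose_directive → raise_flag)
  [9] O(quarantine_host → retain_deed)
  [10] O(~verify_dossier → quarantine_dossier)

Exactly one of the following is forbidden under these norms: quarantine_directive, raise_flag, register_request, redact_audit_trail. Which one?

redact_audit_trail

Premises 9 and 1 are O(quarantine_host → retain_deed) and O(~quarantine_host → retain_deed); every ideal world satisfies quarantine_host or ~quarantine_host, so in either case retain_deed holds — hence O(retain_deed).
Premise 6, O(ping_server → ~retain_deed), contraposes to O(retain_deed → ~ping_server); with O(retain_deed) we get O(~ping_server).
The contrapositive of premise 4 (O(~quarantine_dossier → ping_server)) is O(~ping_server → quarantine_dossier), and O(~ping_server) is already established, so O(quarantine_dossier).
From O(quarantine_dossier) and premise 5, O(quarantine_dossier → disclose_directive), we obtain O(disclose_directive).
Premise 8 is O(disclose_directive → raise_flag); since O(disclose_directive), deontic closure gives O(raise_flag).
From O(raise_flag) and premise 7, O(raise_flag → ~redact_audit_trail), we obtain O(~redact_audit_trail).
So O(~redact_audit_trail) holds, i.e. redact_audit_trail is forbidden. None of the other listed options is forbidden under the premises.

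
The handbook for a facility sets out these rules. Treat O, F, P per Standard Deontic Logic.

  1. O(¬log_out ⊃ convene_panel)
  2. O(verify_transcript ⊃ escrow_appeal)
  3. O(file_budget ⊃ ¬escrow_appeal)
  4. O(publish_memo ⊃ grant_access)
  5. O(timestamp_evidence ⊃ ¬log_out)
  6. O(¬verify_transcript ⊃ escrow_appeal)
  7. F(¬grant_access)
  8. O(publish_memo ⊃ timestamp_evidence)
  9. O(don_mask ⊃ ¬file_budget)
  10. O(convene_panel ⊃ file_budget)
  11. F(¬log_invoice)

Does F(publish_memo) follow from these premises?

Yes

Premises 2 and 6 cover both cases: O(verify_transcript ⊃ escrow_appeal) and O(¬verify_transcript ⊃ escrow_appeal). Since verify_transcript ∨ ¬verify_transcript is a tautology, O(escrow_appeal) follows.
Premise 3 is O(file_budget ⊃ ¬escrow_appeal); contrapositively O(escrow_appeal ⊃ ¬file_budget). Since O(escrow_appeal) holds, K gives O(¬file_budget).
Premise 10, O(convene_panel ⊃ file_budget), contraposes to O(¬file_budget ⊃ ¬convene_panel); with O(¬file_budget) we get O(¬convene_panel).
The contrapositive of premise 1 (O(¬log_out ⊃ convene_panel)) is O(¬convene_panel ⊃ log_out), and O(¬convene_panel) is already established, so O(log_out).
Premise 5 is O(timestamp_evidence ⊃ ¬log_out); contrapositively O(log_out ⊃ ¬timestamp_evidence). Since O(log_out) holds, K gives O(¬timestamp_evidence).
Premise 8 is O(publish_memo ⊃ timestamp_evidence); contrapositively O(¬timestamp_evidence ⊃ ¬publish_memo). Since O(¬timestamp_evidence) holds, K gives O(¬publish_memo).
Premises 4, 7, 9, 11 do not contribute to this derivation.
So O(¬publish_memo) holds, i.e. F(publish_memo). The claim follows.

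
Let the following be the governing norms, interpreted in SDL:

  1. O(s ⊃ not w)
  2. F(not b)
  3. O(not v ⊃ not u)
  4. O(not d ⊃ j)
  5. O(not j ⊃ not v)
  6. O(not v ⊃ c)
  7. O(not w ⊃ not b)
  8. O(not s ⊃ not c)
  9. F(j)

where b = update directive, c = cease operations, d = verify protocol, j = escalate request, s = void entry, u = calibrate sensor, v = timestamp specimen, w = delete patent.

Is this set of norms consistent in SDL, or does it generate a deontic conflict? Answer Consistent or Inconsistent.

F(not b) at premise 2 means O(b).
The contrapositive of premise 7 (O(not w ⊃ not b)) is O(b ⊃ w), and O(b) is already established, so O(w).
Premise 1, O(s ⊃ not w), contraposes to O(w ⊃ not s); with O(w) we get O(not s).
Premise 8 is O(not s ⊃ not c); since O(not s), deontic closure gives O(not c).
The contrapositive of premise 6 (O(not v ⊃ c)) is O(not c ⊃ v), and O(not c) is already established, so O(v).
Premise 5, O(not j ⊃ not v), contraposes to O(v ⊃ j); with O(v) we get O(j).
But premise 9, F(j), means O(not j).
We now have both O(j) and O(not j) — j is simultaneously obligatory and forbidden, violating the D-axiom.

Inconsistent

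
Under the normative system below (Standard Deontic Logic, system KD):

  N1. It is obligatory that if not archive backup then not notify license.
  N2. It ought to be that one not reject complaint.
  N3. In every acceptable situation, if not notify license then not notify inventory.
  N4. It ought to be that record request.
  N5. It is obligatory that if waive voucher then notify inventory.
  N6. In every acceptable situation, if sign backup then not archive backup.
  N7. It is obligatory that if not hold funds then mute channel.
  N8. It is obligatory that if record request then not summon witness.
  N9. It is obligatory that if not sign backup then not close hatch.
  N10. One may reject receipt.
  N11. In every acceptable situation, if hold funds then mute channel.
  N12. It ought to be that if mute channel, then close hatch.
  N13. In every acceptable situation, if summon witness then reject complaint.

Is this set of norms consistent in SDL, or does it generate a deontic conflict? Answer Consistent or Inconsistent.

Premise 13 is O(summon_witness → reject_complaint), but O(summon_witness) is not derivable from the premises, so it does not yield O(reject_complaint).
So O(reject_complaint) is not derivable, and the apparent clash with O(¬reject_complaint) does not arise.
A world satisfying every obligation exists (e.g. archive_backup=false, close_hatch=true, hold_funds=false, mute_channel=true, notify_inventory=false, notify_license=false, record_request=true, reject_complaint=false, reject_receipt=false, sign_backup=true, summon_witness=false, waive_voucher=false); no atom is both obligatory and forbidden, so the set is consistent.

Consistent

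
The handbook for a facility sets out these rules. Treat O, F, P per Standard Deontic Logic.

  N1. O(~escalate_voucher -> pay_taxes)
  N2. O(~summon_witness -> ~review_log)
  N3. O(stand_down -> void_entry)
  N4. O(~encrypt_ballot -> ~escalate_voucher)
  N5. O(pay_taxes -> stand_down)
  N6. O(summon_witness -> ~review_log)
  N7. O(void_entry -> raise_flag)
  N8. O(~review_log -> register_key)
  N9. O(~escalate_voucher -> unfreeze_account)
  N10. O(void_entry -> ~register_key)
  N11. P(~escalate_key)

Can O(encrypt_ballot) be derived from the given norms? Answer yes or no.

Premises 2 and 6 cover both cases: O(~summon_witness -> ~review_log) and O(summon_witness -> ~review_log). Since ~summon_witness ∨ summon_witness is a tautology, O(~review_log) follows.
Applying K to premise 8 (O(~review_log -> register_key)) and O(~review_log) yields O(register_key).
Premise 10 is O(void_entry -> ~register_key); contrapositively O(register_key -> ~void_entry). Since O(register_key) holds, K gives O(~void_entry).
The contrapositive of premise 3 (O(stand_down -> void_entry)) is O(~void_entry -> ~stand_down), and O(~void_entry) is already established, so O(~stand_down).
Premise 5 is O(pay_taxes -> stand_down); contrapositively O(~stand_down -> ~pay_taxes). Since O(~stand_down) holds, K gives O(~pay_taxes).
Premise 1, O(~escalate_voucher -> pay_taxes), contraposes to O(~pay_taxes -> escalate_voucher); with O(~pay_taxes) we get O(escalate_voucher).
Premise 4 is O(~encrypt_ballot -> ~escalate_voucher); contrapositively O(escalate_voucher -> encrypt_ballot). Since O(escalate_voucher) holds, K gives O(encrypt_ballot).
Premises 7, 9, 11 do not contribute to this derivation.
So O(encrypt_ballot) follows.

Yes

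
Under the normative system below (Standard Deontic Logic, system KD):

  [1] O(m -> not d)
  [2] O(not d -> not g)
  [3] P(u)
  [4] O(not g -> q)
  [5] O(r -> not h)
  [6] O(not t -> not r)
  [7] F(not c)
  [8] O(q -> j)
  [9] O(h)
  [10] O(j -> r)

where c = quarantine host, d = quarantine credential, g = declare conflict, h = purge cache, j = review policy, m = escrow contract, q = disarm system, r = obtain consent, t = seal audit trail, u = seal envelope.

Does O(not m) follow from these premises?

Yes

Premise 9 gives O(h).
Premise 5, O(r -> not h), contraposes to O(h -> not r); with O(h) we get O(not r).
Premise 10 is O(j -> r); contrapositively O(not r -> not j). Since O(not r) holds, K gives O(not j).
Premise 8, O(q -> j), contraposes to O(not j -> not q); with O(not j) we get O(not q).
Premise 4 is O(not g -> q); contrapositively O(not q -> g). Since O(not q) holds, K gives O(g).
Premise 2, O(not d -> not g), contraposes to O(g -> d); with O(g) we get O(d).
The contrapositive of premise 1 (O(m -> not d)) is O(d -> not m), and O(d) is already established, so O(not m).
Premises 3, 6, 7 do not contribute to this derivation.
So O(not m) follows.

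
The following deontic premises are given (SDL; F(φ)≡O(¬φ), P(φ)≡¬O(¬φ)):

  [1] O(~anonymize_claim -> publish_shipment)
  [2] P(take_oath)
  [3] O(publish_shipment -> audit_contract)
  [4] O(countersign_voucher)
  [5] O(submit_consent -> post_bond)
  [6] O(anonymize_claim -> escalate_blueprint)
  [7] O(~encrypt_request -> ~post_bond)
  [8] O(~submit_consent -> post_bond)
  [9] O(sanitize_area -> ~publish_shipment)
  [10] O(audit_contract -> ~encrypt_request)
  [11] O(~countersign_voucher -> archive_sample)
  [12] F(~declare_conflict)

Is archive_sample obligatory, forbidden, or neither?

Premise 11 is O(~countersign_voucher -> archive_sample), but O(~countersign_voucher) is not derivable from the premises, so it does not yield O(archive_sample).
No premise or chain of K-axiom applications forces O(archive_sample), and none forces O(~archive_sample). So archive_sample is neither obligatory nor forbidden under these norms.

Neither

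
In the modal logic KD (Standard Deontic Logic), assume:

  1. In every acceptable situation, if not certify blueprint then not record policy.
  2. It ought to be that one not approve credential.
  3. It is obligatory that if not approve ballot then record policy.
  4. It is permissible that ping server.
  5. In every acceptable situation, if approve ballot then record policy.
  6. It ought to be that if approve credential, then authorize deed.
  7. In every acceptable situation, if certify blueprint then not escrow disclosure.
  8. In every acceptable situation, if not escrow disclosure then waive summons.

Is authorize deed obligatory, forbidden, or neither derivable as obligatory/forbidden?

Premise 6 is O(approve_credential → authorize_deed), but O(approve_credential) is not derivable from the premises, so it does not yield O(authorize_deed).
No premise or chain of K-axiom applications forces O(authorize_deed), and none forces O(¬authorize_deed). So authorize_deed is neither obligatory nor forbidden under these norms.

Neither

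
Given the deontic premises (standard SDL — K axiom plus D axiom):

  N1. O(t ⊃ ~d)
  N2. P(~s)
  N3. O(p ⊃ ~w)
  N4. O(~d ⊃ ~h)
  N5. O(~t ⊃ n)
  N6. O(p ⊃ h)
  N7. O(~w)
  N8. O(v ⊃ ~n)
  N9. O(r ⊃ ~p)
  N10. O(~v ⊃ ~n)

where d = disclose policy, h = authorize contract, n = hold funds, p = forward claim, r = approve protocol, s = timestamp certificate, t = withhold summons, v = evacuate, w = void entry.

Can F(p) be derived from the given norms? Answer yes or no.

Premises 8 and 10 are O(v ⊃ ~n) and O(~v ⊃ ~n); every ideal world satisfies v or ~v, so in either case ~n holds — hence O(~n).
Premise 5, O(~t ⊃ n), contraposes to O(~n ⊃ t); with O(~n) we get O(t).
Premise 1 is O(t ⊃ ~d); since O(t), deontic closure gives O(~d).
With premise 4, O(~d ⊃ ~h), the K-axiom yields O(~h).
Premise 6 is O(p ⊃ h); contrapositively O(~h ⊃ ~p). Since O(~h) holds, K gives O(~p).
Premises 2, 3, 7, 9 do not contribute to this derivation.
So O(~p) holds, i.e. F(p). The claim follows.

Yes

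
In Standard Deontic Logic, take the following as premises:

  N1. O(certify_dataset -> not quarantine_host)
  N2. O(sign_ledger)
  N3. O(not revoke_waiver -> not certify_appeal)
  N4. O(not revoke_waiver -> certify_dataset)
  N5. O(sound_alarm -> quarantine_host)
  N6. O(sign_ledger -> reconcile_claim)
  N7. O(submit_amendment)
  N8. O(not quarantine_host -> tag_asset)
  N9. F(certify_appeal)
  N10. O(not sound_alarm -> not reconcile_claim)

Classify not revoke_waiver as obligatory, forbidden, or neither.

Forbidden

Premise 2 states O(sign_ledger) outright.
Applying K to premise 6 (O(sign_ledger -> reconcile_claim)) and O(sign_ledger) yields O(reconcile_claim).
Premise 10, O(not sound_alarm -> not reconcile_claim), contraposes to O(reconcile_claim -> sound_alarm); with O(reconcile_claim) we get O(sound_alarm).
With premise 5, O(sound_alarm -> quarantine_host), the K-axiom yields O(quarantine_host).
Premise 1 is O(certify_dataset -> not quarantine_host); contrapositively O(quarantine_host -> not certify_dataset). Since O(quarantine_host) holds, K gives O(not certify_dataset).
Premise 4 is O(not revoke_waiver -> certify_dataset); contrapositively O(not certify_dataset -> revoke_waiver). Since O(not certify_dataset) holds, K gives O(revoke_waiver).
Premises 3, 7, 8, 9 do not contribute to this derivation.
Thus O(revoke_waiver), which is F(not revoke_waiver): not revoke_waiver is forbidden.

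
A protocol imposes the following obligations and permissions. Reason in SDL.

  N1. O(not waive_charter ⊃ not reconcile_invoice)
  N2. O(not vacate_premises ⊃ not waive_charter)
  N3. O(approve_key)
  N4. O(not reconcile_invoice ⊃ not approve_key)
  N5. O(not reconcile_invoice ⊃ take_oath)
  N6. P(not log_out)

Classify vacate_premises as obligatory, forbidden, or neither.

Obligatory

Premise 3 gives O(approve_key).
Premise 4 is O(not reconcile_invoice ⊃ not approve_key); contrapositively O(approve_key ⊃ reconcile_invoice). Since O(approve_key) holds, K gives O(reconcile_invoice).
The contrapositive of premise 1 (O(not waive_charter ⊃ not reconcile_invoice)) is O(reconcile_invoice ⊃ waive_charter), and O(reconcile_invoice) is already established, so O(waive_charter).
Premise 2, O(not vacate_premises ⊃ not waive_charter), contraposes to O(waive_charter ⊃ vacate_premises); with O(waive_charter) we get O(vacate_premises).
Premises 5, 6 do not contribute to this derivation.
Hence vacate_premises is obligatory.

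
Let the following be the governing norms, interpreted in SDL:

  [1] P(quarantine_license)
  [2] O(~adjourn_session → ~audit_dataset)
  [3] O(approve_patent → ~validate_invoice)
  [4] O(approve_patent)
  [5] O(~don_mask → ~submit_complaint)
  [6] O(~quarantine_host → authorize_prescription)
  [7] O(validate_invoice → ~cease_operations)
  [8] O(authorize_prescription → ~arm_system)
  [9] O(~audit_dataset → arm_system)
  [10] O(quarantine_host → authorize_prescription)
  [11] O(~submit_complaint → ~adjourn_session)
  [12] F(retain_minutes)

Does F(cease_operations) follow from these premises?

Premise 7 is O(validate_invoice → ~cease_operations), but O(validate_invoice) is not derivable from the premises, so it does not yield O(~cease_operations).
No other premise forces O(~cease_operations). An ideal world satisfying every premise can still have cease_operations true, so F(cease_operations) is not derivable.

No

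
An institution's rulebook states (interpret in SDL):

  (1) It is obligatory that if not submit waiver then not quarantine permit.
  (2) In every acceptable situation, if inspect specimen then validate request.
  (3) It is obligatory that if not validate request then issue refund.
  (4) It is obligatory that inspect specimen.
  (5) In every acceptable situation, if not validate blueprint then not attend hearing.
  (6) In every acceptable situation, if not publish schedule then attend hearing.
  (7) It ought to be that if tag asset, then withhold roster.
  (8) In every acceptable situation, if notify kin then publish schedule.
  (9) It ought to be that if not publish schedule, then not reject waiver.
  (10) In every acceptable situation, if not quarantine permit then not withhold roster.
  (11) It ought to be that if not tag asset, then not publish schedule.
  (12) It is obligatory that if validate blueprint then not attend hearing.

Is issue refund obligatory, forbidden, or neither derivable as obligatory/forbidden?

Premise 3 is O(¬validate_request → issue_refund), but O(¬validate_request) is not derivable from the premises, so it does not yield O(issue_refund).
No premise or chain of K-axiom applications forces O(issue_refund), and none forces O(¬issue_refund). So issue_refund is neither obligatory nor forbidden under these norms.

Neither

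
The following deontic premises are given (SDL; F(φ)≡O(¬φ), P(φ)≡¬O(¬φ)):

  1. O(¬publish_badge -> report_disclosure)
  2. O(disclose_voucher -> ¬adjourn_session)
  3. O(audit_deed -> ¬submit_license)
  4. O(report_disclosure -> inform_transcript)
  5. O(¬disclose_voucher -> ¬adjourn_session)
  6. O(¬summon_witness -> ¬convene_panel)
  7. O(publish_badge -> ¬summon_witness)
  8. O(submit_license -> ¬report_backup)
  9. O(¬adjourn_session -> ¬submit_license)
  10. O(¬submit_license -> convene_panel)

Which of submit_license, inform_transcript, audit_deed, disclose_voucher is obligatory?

Premises 2 and 5 cover both cases: O(disclose_voucher -> ¬adjourn_session) and O(¬disclose_voucher -> ¬adjourn_session). Since disclose_voucher ∨ ¬disclose_voucher is a tautology, O(¬adjourn_session) follows.
Premise 9 is O(¬adjourn_session -> ¬submit_license); since O(¬adjourn_session), deontic closure gives O(¬submit_license).
With premise 10, O(¬submit_license -> convene_panel), the K-axiom yields O(convene_panel).
The contrapositive of premise 6 (O(¬summon_witness -> ¬convene_panel)) is O(convene_panel -> summon_witness), and O(convene_panel) is already established, so O(summon_witness).
Premise 7 is O(publish_badge -> ¬summon_witness); contrapositively O(summon_witness -> ¬publish_badge). Since O(summon_witness) holds, K gives O(¬publish_badge).
With premise 1, O(¬publish_badge -> report_disclosure), the K-axiom yields O(report_disclosure).
With premise 4, O(report_disclosure -> inform_transcript), the K-axiom yields O(inform_transcript).
So O(inform_transcript) holds — inform_transcript is obligatory. None of the other listed options is made obligatory by any chain of premises.

inform_transcript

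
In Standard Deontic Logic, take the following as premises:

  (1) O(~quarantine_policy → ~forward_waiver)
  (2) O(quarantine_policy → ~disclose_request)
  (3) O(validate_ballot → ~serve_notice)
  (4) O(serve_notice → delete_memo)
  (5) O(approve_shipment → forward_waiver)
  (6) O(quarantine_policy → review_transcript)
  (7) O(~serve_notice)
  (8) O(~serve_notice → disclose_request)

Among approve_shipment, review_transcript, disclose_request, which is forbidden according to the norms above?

approve_shipment

Premise 7 states O(~serve_notice) outright.
Premise 8 is O(~serve_notice → disclose_request); since O(~serve_notice), deontic closure gives O(disclose_request).
The contrapositive of premise 2 (O(quarantine_policy → ~disclose_request)) is O(disclose_request → ~quarantine_policy), and O(disclose_request) is already established, so O(~quarantine_policy).
With premise 1, O(~quarantine_policy → ~forward_waiver), the K-axiom yields O(~forward_waiver).
Premise 5 is O(approve_shipment → forward_waiver); contrapositively O(~forward_waiver → ~approve_shipment). Since O(~forward_waiver) holds, K gives O(~approve_shipment).
So O(~approve_shipment) holds, i.e. approve_shipment is forbidden. None of the other listed options is forbidden under the premises.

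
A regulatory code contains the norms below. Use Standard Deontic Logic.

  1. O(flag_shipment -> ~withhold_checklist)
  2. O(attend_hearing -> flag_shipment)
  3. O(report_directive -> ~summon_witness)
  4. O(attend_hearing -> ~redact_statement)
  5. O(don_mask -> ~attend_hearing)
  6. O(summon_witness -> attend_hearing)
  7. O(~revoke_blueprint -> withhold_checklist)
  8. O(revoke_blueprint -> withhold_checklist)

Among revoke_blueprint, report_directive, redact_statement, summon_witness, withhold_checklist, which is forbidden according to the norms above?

By case analysis on revoke_blueprint: premise 8 gives O(revoke_blueprint -> withhold_checklist) and premise 7 gives O(~revoke_blueprint -> withhold_checklist), so O(withhold_checklist) either way.
Premise 1, O(flag_shipment -> ~withhold_checklist), contraposes to O(withhold_checklist -> ~flag_shipment); with O(withhold_checklist) we get O(~flag_shipment).
Premise 2 is O(attend_hearing -> flag_shipment); contrapositively O(~flag_shipment -> ~attend_hearing). Since O(~flag_shipment) holds, K gives O(~attend_hearing).
Premise 6, O(summon_witness -> attend_hearing), contraposes to O(~attend_hearing -> ~summon_witness); with O(~attend_hearing) we get O(~summon_witness).
So O(~summon_witness) holds, i.e. summon_witness is forbidden. None of the other listed options is forbidden under the premises.

summon_witness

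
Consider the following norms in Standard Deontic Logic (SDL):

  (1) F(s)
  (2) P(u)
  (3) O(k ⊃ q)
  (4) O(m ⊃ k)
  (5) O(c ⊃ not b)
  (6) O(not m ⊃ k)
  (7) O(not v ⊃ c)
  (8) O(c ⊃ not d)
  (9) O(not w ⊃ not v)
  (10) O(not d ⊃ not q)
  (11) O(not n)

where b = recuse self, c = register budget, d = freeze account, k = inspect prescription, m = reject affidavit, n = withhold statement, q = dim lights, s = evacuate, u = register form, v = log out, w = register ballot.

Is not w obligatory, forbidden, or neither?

Forbidden

Premises 6 and 4 cover both cases: O(not m ⊃ k) and O(m ⊃ k). Since not m ∨ m is a tautology, O(k) follows.
Premise 3 is O(k ⊃ q); since O(k), deontic closure gives O(q).
Premise 10 is O(not d ⊃ not q); contrapositively O(q ⊃ d). Since O(q) holds, K gives O(d).
Premise 8 is O(c ⊃ not d); contrapositively O(d ⊃ not c). Since O(d) holds, K gives O(not c).
Premise 7 is O(not v ⊃ c); contrapositively O(not c ⊃ v). Since O(not c) holds, K gives O(v).
Premise 9, O(not w ⊃ not v), contraposes to O(v ⊃ w); with O(v) we get O(w).
Premises 1, 2, 5, 11 do not contribute to this derivation.
Thus O(w), which is F(not w): not w is forbidden.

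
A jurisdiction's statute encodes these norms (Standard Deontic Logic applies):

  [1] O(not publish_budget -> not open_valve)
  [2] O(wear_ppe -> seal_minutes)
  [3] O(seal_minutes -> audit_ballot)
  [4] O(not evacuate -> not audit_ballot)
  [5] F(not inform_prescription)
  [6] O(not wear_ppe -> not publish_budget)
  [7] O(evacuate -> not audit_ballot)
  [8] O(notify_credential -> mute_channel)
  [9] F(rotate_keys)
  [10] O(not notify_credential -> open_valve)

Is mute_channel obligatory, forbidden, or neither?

Obligatory

Premises 7 and 4 cover both cases: O(evacuate -> not audit_ballot) and O(not evacuate -> not audit_ballot). Since evacuate ∨ not evacuate is a tautology, O(not audit_ballot) follows.
Premise 3 is O(seal_minutes -> audit_ballot); contrapositively O(not audit_ballot -> not seal_minutes). Since O(not audit_ballot) holds, K gives O(not seal_minutes).
Premise 2, O(wear_ppe -> seal_minutes), contraposes to O(not seal_minutes -> not wear_ppe); with O(not seal_minutes) we get O(not wear_ppe).
From O(not wear_ppe) and premise 6, O(not wear_ppe -> not publish_budget), we obtain O(not publish_budget).
From O(not publish_budget) and premise 1, O(not publish_budget -> not open_valve), we obtain O(not open_valve).
The contrapositive of premise 10 (O(not notify_credential -> open_valve)) is O(not open_valve -> notify_credential), and O(not open_valve) is already established, so O(notify_credential).
From O(notify_credential) and premise 8, O(notify_credential -> mute_channel), we obtain O(mute_channel).
Premises 5, 9 do not contribute to this derivation.
Hence mute_channel is obligatory.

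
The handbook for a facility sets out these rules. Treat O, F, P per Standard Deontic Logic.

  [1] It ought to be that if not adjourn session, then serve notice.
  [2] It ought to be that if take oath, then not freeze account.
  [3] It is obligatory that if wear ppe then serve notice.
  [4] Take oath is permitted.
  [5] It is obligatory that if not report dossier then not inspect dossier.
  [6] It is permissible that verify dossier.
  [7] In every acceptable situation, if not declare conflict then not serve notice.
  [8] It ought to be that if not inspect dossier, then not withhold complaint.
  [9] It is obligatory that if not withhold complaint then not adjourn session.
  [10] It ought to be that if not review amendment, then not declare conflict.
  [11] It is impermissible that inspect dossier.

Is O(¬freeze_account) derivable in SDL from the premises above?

Premise 2 is O(take_oath → ¬freeze_account), but O(take_oath) is not derivable from the premises (the permission P(take_oath) asserts only ¬O(¬take_oath), not O(take_oath)), so it does not yield O(¬freeze_account).
No other premise forces O(¬freeze_account). An ideal world satisfying every premise can still have ¬freeze_account false, so O(¬freeze_account) is not derivable.

No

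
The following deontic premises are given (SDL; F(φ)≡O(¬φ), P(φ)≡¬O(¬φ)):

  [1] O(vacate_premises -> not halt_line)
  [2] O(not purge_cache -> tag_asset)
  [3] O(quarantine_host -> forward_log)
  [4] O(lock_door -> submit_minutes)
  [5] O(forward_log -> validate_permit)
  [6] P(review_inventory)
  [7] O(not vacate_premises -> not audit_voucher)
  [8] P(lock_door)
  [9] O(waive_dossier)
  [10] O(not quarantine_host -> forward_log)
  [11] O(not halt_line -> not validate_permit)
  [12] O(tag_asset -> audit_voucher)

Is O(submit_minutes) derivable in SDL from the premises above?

No

Premise 4 is O(lock_door -> submit_minutes), but O(lock_door) is not derivable from the premises (the permission P(lock_door) asserts only not O(not lock_door), not O(lock_door)), so it does not yield O(submit_minutes).
No other premise forces O(submit_minutes). An ideal world satisfying every premise can still have submit_minutes false, so O(submit_minutes) is not derivable.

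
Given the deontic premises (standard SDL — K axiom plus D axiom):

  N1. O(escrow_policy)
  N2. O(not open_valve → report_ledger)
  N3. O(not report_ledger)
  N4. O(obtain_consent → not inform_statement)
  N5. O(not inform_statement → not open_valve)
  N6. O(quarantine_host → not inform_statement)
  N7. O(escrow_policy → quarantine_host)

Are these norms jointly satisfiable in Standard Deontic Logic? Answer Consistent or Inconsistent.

Inconsistent

From premise 1 we have O(escrow_policy).
Applying K to premise 7 (O(escrow_policy → quarantine_host)) and O(escrow_policy) yields O(quarantine_host).
Premise 6 is O(quarantine_host → not inform_statement); since O(quarantine_host), deontic closure gives O(not inform_statement).
From O(not inform_statement) and premise 5, O(not inform_statement → not open_valve), we obtain O(not open_valve).
From O(not open_valve) and premise 2, O(not open_valve → report_ledger), we obtain O(report_ledger).
But premise 3 directly asserts O(not report_ledger).
We now have both O(report_ledger) and O(not report_ledger) — report_ledger is simultaneously obligatory and forbidden, violating the D-axiom.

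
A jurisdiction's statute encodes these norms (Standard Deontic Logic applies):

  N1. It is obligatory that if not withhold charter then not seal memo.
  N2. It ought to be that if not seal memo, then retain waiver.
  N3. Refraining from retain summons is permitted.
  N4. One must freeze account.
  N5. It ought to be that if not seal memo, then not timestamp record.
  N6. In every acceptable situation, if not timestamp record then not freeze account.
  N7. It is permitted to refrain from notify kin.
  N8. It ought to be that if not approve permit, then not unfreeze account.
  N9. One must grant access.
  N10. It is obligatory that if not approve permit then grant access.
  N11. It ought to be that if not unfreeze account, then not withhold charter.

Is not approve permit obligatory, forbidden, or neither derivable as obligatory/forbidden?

From premise 4 we have O(freeze_account).
Premise 6, O(¬timestamp_record → ¬freeze_account), contraposes to O(freeze_account → timestamp_record); with O(freeze_account) we get O(timestamp_record).
Premise 5, O(¬seal_memo → ¬timestamp_record), contraposes to O(timestamp_record → seal_memo); with O(timestamp_record) we get O(seal_memo).
Premise 1, O(¬withhold_charter → ¬seal_memo), contraposes to O(seal_memo → withhold_charter); with O(seal_memo) we get O(withhold_charter).
Premise 11 is O(¬unfreeze_account → ¬withhold_charter); contrapositively O(withhold_charter → unfreeze_account). Since O(withhold_charter) holds, K gives O(unfreeze_account).
Premise 8, O(¬approve_permit → ¬unfreeze_account), contraposes to O(unfreeze_account → approve_permit); with O(unfreeze_account) we get O(approve_permit).
Premises 2, 3, 7, 9, 10 do not contribute to this derivation.
Thus O(approve_permit), which is F(¬approve_permit): ¬approve_permit is forbidden.

Forbidden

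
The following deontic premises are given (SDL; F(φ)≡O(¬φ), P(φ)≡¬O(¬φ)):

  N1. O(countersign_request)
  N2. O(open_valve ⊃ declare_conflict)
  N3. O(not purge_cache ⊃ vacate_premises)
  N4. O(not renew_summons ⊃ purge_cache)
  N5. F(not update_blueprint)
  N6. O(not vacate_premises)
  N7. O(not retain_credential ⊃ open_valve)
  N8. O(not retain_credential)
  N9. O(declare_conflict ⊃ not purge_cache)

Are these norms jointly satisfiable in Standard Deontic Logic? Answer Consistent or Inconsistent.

From premise 6 we have O(not vacate_premises).
Premise 3 is O(not purge_cache ⊃ vacate_premises); contrapositively O(not vacate_premises ⊃ purge_cache). Since O(not vacate_premises) holds, K gives O(purge_cache).
Premise 9, O(declare_conflict ⊃ not purge_cache), contraposes to O(purge_cache ⊃ not declare_conflict); with O(purge_cache) we get O(not declare_conflict).
Premise 2, O(open_valve ⊃ declare_conflict), contraposes to O(not declare_conflict ⊃ not open_valve); with O(not declare_conflict) we get O(not open_valve).
The contrapositive of premise 7 (O(not retain_credential ⊃ open_valve)) is O(not open_valve ⊃ retain_credential), and O(not open_valve) is already established, so O(retain_credential).
However, premise 8 gives O(not retain_credential).
We now have both O(retain_credential) and O(not retain_credential) — retain_credential is simultaneously obligatory and forbidden, violating the D-axiom.

Inconsistent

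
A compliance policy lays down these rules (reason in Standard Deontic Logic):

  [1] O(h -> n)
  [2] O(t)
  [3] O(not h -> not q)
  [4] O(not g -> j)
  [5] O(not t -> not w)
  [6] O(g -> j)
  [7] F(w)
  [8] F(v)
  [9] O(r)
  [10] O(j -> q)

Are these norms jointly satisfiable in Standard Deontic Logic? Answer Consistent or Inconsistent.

Premise 5 is O(not t -> not w); even if O(not w) held, inferring O(not t) would be affirming the consequent — invalid.
So O(not t) is not derivable, and the apparent clash with O(t) does not arise.
A world satisfying every obligation exists (e.g. g=false, h=true, j=true, n=true, q=true, r=true, t=true, v=false, w=false); no atom is both obligatory and forbidden, so the set is consistent.

Consistent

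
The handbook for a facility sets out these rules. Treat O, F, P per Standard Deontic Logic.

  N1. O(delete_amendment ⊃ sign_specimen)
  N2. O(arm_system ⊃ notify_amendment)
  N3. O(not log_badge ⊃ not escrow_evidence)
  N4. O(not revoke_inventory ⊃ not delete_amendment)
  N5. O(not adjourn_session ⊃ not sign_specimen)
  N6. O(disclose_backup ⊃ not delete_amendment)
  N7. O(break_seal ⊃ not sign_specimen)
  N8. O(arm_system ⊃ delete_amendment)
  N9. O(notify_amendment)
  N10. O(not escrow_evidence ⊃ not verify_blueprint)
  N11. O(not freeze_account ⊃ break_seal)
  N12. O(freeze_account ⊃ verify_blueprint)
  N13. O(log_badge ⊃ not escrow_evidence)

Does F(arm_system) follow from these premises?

By case analysis on log_badge: premise 13 gives O(log_badge ⊃ not escrow_evidence) and premise 3 gives O(not log_badge ⊃ not escrow_evidence), so O(not escrow_evidence) either way.
With premise 10, O(not escrow_evidence ⊃ not verify_blueprint), the K-axiom yields O(not verify_blueprint).
The contrapositive of premise 12 (O(freeze_account ⊃ verify_blueprint)) is O(not verify_blueprint ⊃ not freeze_account), and O(not verify_blueprint) is already established, so O(not freeze_account).
From O(not freeze_account) and premise 11, O(not freeze_account ⊃ break_seal), we obtain O(break_seal).
Premise 7 is O(break_seal ⊃ not sign_specimen); since O(break_seal), deontic closure gives O(not sign_specimen).
Premise 1, O(delete_amendment ⊃ sign_specimen), contraposes to O(not sign_specimen ⊃ not delete_amendment); with O(not sign_specimen) we get O(not delete_amendment).
The contrapositive of premise 8 (O(arm_system ⊃ delete_amendment)) is O(not delete_amendment ⊃ not arm_system), and O(not delete_amendment) is already established, so O(not arm_system).
Premises 2, 4, 5, 6, 9 do not contribute to this derivation.
So O(not arm_system) holds, i.e. F(arm_system). The claim follows.

Yes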